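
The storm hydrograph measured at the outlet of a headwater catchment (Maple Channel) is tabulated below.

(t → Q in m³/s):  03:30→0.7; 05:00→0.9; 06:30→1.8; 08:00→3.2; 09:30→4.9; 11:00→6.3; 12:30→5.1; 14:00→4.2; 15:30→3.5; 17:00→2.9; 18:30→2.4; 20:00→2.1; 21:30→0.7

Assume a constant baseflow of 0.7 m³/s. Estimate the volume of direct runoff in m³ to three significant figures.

Direct-runoff ordinates (Q − Q_b): 0.0, 0.2, 1.1, 2.5, 4.2, 5.6, 4.4, 3.5, 2.8, 2.2, 1.7, 1.4, 0.0 m³/s.
ΣQ_DR = 29.60 m³/s.
With Δt = 1.5 h = 5400 s, V = ΣQ_DR · Δt = 29.60 × 5400 = 1.60 × 10^5 m³.

V ≈ 1.60 × 10^5 m³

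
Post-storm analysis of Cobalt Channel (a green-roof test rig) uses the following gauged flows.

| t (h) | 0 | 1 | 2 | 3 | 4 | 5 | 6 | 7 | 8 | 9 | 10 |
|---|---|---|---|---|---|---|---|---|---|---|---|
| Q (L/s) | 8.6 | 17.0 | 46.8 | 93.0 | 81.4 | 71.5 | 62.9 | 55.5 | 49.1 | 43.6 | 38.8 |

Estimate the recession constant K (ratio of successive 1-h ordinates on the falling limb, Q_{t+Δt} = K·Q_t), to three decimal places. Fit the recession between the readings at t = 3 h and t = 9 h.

Using the recession-limb readings at t = 3 h and t = 9 h: Q falls from 93.0 to 43.6 L/s over 6 intervals.
K = (Q₂/Q₁)^(1/6) = (43.6/93.0)^(1/6) = 0.881.

K ≈ 0.881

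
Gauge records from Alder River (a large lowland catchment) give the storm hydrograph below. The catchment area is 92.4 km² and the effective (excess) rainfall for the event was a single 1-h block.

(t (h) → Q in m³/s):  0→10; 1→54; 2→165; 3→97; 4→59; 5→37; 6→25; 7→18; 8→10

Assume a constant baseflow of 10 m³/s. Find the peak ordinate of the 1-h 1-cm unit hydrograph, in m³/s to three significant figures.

Direct runoff: 0.0, 44.0, 155.0, 87.0, 49.0, 27.0, 15.0, 8.0, 0.0 m³/s; ΣQ_DR = 385.0 m³/s, peak = 155.0 m³/s.
Runoff depth d = ΣQ_DR·Δt / A = 385.0 × 3600 / (92.4 km²) = 15.00 mm.
The 1-cm UH is the DRH scaled by (10 mm)/d, so U_p = 155.0 × 10/15.00 = 103 m³/s.

U_p ≈ 103 m³/s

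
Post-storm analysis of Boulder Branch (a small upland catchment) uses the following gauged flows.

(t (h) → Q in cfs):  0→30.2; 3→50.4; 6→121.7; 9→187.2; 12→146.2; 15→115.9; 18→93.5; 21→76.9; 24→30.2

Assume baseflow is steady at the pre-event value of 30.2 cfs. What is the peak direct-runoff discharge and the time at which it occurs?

Subtracting baseflow gives direct-runoff ordinates: 0.0, 20.2, 91.5, 157.0, 116.0, 85.7, 63.3, 46.7, 0.0 cfs.
The maximum is 157.0 cfs, occurring at the reading for t = 9 h.

Q_p = 157.0 cfs at t = 9 h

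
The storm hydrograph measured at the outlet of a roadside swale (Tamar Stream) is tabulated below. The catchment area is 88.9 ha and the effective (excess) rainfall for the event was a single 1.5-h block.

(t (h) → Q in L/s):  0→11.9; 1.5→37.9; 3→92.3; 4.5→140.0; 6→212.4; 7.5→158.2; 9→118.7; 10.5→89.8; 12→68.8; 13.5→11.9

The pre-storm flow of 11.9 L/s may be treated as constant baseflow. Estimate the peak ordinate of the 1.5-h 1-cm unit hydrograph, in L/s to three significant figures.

U_p ≈ 401 L/s

Direct runoff: 0.0, 26.0, 80.4, 128.1, 200.5, 146.3, 106.8, 77.9, 56.9, 0.0 L/s; ΣQ_DR = 822.9 L/s, peak = 200.5 L/s.
Runoff depth d = ΣQ_DR·Δt / A = 822.9 × 5400 / (88.9 ha) = 4.998 mm.
The 1-cm UH is the DRH scaled by (10 mm)/d, so U_p = 200.5 × 10/4.998 = 401 L/s.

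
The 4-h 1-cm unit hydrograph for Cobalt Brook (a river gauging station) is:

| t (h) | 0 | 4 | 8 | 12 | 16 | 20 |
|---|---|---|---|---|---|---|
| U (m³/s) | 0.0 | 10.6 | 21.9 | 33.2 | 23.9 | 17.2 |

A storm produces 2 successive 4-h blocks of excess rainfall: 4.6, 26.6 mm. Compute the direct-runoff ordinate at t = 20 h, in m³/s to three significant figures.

By discrete convolution, Q_j = Σ (P_i / 10 mm) · U_{j−i}.
At t = 20 h (j=5): Q = (4.6/10)·17.2 + (26.6/10)·23.9 = 71.5 m³/s.

Q ≈ 71.5 m³/s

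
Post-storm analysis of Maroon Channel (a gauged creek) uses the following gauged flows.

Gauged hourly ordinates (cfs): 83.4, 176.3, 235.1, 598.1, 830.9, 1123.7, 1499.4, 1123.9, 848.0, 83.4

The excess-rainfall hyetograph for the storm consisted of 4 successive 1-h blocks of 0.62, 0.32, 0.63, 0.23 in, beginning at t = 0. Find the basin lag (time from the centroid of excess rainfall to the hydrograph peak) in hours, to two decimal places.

Centroid of excess rainfall: t_c = Σ P_i·t̄_i / ΣP_i = 1.7611 h (block centres at 0.5, 1.5, 2.5, 3.5 h).
Hydrograph peak occurs at t = 6 h, so basin lag t_L = 6 − 1.7611 = 4.24 h.

t_L ≈ 4.24 h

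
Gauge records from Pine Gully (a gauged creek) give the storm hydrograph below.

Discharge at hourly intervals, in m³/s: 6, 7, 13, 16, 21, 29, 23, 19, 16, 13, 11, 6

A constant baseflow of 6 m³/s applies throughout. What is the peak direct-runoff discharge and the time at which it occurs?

Q_p = 23.0 m³/s at t = 5 h

Subtracting baseflow gives direct-runoff ordinates: 0.0, 1.0, 7.0, 10.0, 15.0, 23.0, 17.0, 13.0, 10.0, 7.0, 5.0, 0.0 m³/s.
The maximum is 23.0 m³/s, occurring at the reading for t = 5 h.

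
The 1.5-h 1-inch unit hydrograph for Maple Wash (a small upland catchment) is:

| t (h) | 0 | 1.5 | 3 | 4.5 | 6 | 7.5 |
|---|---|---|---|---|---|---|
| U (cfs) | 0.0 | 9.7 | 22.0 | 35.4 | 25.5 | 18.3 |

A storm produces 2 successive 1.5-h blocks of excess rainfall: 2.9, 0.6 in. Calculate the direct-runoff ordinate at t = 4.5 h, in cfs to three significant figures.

Q ≈ 116 cfs

By discrete convolution, Q_j = Σ (P_i / 1 in) · U_{j−i}.
At t = 4.5 h (j=3): Q = (2.9/1)·35.4 + (0.6/1)·22.0 = 116 cfs.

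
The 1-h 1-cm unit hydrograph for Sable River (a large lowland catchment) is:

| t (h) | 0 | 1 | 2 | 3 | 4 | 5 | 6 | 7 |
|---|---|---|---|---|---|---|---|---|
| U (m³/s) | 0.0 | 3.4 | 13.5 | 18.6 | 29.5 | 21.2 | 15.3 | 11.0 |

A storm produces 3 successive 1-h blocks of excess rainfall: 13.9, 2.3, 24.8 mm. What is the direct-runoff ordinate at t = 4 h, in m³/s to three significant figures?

Q ≈ 78.8 m³/s

By discrete convolution, Q_j = Σ (P_i / 10 mm) · U_{j−i}.
At t = 4 h (j=4): Q = (13.9/10)·29.5 + (2.3/10)·18.6 + (24.8/10)·13.5 = 78.8 m³/s.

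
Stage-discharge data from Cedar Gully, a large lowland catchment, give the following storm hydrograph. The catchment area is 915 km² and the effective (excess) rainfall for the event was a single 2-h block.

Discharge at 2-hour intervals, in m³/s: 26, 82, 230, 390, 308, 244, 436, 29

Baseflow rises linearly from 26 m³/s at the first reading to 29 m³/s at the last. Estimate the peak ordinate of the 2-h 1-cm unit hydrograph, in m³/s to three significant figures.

U_p ≈ 340 m³/s

Direct runoff: 0.00, 55.57, 203.14, 362.71, 280.29, 215.86, 407.43, 0.00 m³/s; ΣQ_DR = 1525 m³/s, peak = 407.43 m³/s.
Runoff depth d = ΣQ_DR·Δt / A = 1525 × 7200 / (915 km²) = 12.00 mm.
The 1-cm UH is the DRH scaled by (10 mm)/d, so U_p = 407.43 × 10/12.00 = 340 m³/s.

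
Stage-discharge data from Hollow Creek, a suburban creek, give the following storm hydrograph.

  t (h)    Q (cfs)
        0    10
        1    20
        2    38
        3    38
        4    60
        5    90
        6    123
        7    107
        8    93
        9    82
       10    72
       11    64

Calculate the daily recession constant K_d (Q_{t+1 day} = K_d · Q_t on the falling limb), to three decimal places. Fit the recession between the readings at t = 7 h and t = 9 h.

Between t = 7 h and t = 9 h the flow falls from 107 to 82 cfs over 2×1 h = 2 h.
Per-interval ratio K = (82/107)^(1/2) = 0.8754; K_d = K^(24/1) = 0.041.

K_d ≈ 0.041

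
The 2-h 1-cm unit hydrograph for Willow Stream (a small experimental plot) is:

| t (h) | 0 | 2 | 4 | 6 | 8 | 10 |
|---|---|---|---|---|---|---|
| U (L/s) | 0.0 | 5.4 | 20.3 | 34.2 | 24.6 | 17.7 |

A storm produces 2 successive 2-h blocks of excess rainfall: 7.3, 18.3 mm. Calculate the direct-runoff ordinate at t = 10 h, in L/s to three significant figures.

By discrete convolution, Q_j = Σ (P_i / 10 mm) · U_{j−i}.
At t = 10 h (j=5): Q = (7.3/10)·17.7 + (18.3/10)·24.6 = 57.9 L/s.

Q ≈ 57.9 L/s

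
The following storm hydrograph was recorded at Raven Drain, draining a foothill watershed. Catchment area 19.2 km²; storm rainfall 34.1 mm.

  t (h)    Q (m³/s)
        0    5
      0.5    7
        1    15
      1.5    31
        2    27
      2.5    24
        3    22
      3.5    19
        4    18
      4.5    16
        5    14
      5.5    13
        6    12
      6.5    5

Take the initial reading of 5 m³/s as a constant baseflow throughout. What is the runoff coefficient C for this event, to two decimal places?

ΣQ_DR = 158.0 m³/s; V = ΣQ_DR·Δt = 2.844 × 10^5 m³.
Runoff depth d = V / A = 14.81 mm.
C = d / P = 14.81 / 34.1 = 0.43.

C ≈ 0.43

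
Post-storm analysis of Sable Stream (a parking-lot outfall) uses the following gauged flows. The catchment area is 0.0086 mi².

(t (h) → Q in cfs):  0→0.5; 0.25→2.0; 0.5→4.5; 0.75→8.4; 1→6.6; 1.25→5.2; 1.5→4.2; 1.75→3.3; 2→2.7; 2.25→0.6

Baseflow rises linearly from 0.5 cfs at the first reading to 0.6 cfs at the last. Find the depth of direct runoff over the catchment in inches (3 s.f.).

d ≈ 1.46 in

Direct runoff: 0.00, 1.49, 3.98, 7.87, 6.06, 4.64, 3.63, 2.72, 2.11, 0.00 cfs; ΣQ_DR = 32.50 cfs.
V = ΣQ_DR · Δt = 32.50 × 900 s = 29250 ft³.
Over A = 0.0086 mi², depth = V / A = 1.46 in.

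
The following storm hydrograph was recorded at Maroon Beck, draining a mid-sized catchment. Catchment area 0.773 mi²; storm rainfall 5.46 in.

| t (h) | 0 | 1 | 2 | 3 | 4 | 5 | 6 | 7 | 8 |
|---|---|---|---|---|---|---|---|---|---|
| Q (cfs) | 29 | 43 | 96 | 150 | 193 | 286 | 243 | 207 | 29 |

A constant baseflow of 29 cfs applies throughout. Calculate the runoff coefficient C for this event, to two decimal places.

ΣQ_DR = 1015 cfs; V = ΣQ_DR·Δt = 3.654 × 10^6 ft³.
Runoff depth d = V / A = 2.035 in.
C = d / P = 2.035 / 5.46 = 0.37.

C ≈ 0.37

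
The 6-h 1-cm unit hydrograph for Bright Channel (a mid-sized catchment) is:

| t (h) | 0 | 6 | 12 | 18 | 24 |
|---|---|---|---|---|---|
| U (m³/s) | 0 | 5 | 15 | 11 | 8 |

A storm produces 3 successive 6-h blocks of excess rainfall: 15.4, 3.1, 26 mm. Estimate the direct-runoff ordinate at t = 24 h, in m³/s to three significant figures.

Q ≈ 54.7 m³/s

By discrete convolution, Q_j = Σ (P_i / 10 mm) · U_{j−i}.
At t = 24 h (j=4): Q = (15.4/10)·8 + (3.1/10)·11 + (26/10)·15 = 54.7 m³/s.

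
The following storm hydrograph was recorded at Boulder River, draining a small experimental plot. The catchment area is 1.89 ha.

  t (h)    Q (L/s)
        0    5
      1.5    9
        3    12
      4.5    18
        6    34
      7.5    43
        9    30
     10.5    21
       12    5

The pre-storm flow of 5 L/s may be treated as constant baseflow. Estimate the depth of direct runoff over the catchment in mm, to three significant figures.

Direct runoff: 0.0, 4.0, 7.0, 13.0, 29.0, 38.0, 25.0, 16.0, 0.0 L/s; ΣQ_DR = 132.0 L/s.
V = ΣQ_DR · Δt = 132.0 × 5400 s = 7.128 × 10^5 L.
Over A = 1.89 ha, depth = V / A = 37.7 mm.

d ≈ 37.7 mm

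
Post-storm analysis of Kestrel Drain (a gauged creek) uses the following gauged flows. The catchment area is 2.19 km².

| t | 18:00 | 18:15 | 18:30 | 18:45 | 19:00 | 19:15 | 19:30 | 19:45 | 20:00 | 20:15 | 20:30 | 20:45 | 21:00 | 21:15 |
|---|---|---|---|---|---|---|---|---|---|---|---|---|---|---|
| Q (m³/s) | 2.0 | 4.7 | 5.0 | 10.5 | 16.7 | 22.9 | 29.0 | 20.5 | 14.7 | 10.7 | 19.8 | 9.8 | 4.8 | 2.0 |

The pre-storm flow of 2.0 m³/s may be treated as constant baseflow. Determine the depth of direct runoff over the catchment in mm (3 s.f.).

Direct runoff: 0.0, 2.7, 3.0, 8.5, 14.7, 20.9, 27.0, 18.5, 12.7, 8.7, 17.8, 7.8, 2.8, 0.0 m³/s; ΣQ_DR = 145.1 m³/s.
V = ΣQ_DR · Δt = 145.1 × 900 s = 1.306 × 10^5 m³.
Over A = 2.19 km², depth = V / A = 59.6 mm.

d ≈ 59.6 mm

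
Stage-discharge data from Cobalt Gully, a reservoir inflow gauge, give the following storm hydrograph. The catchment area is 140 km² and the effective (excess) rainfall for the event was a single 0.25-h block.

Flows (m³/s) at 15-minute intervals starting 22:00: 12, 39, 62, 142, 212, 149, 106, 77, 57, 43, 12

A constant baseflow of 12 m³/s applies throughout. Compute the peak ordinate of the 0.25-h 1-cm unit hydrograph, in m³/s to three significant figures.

U_p ≈ 399 m³/s

Direct runoff: 0.0, 27.0, 50.0, 130.0, 200.0, 137.0, 94.0, 65.0, 45.0, 31.0, 0.0 m³/s; ΣQ_DR = 779.0 m³/s, peak = 200.0 m³/s.
Runoff depth d = ΣQ_DR·Δt / A = 779.0 × 900 / (140 km²) = 5.008 mm.
The 1-cm UH is the DRH scaled by (10 mm)/d, so U_p = 200.0 × 10/5.008 = 399 m³/s.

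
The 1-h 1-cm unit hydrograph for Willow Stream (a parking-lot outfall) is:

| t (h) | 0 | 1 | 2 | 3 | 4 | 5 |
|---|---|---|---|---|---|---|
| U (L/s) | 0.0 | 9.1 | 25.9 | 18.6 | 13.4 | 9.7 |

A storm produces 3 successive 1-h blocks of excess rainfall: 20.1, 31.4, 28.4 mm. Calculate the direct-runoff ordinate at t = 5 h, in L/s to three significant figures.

By discrete convolution, Q_j = Σ (P_i / 10 mm) · U_{j−i}.
At t = 5 h (j=5): Q = (20.1/10)·9.7 + (31.4/10)·13.4 + (28.4/10)·18.6 = 114 L/s.

Q ≈ 114 L/s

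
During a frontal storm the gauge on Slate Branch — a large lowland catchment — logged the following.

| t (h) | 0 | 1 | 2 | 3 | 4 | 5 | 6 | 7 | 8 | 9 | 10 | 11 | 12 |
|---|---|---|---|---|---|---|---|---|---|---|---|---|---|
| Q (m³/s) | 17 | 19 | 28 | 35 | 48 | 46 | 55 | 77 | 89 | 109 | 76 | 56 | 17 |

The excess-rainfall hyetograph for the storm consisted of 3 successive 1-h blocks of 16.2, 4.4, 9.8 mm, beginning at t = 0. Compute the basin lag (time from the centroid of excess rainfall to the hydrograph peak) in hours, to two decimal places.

Centroid of excess rainfall: t_c = Σ P_i·t̄_i / ΣP_i = 1.2895 h (block centres at 0.5, 1.5, 2.5 h).
Hydrograph peak occurs at t = 9 h, so basin lag t_L = 9 − 1.2895 = 7.71 h.

t_L ≈ 7.71 h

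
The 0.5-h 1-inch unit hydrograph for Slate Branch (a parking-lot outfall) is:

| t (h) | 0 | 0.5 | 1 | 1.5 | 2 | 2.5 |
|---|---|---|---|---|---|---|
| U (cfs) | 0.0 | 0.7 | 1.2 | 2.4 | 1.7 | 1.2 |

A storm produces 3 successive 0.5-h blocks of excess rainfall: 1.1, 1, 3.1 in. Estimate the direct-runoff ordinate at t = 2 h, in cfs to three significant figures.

By discrete convolution, Q_j = Σ (P_i / 1 in) · U_{j−i}.
At t = 2 h (j=4): Q = (1.1/1)·1.7 + (1/1)·2.4 + (3.1/1)·1.2 = 7.99 cfs.

Q ≈ 7.99 cfs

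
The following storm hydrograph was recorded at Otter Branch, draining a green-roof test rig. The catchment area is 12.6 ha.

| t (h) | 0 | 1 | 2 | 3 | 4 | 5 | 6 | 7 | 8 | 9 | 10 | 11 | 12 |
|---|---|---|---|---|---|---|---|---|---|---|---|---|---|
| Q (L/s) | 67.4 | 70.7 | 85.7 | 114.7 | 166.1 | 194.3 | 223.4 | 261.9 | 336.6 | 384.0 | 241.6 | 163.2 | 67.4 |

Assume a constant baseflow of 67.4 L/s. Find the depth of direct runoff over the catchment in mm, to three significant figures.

d ≈ 42.9 mm

Direct runoff: 0.0, 3.3, 18.3, 47.3, 98.7, 126.9, 156.0, 194.5, 269.2, 316.6, 174.2, 95.8, 0.0 L/s; ΣQ_DR = 1501 L/s.
V = ΣQ_DR · Δt = 1501 × 3600 s = 5.403 × 10^6 L.
Over A = 12.6 ha, depth = V / A = 42.9 mm.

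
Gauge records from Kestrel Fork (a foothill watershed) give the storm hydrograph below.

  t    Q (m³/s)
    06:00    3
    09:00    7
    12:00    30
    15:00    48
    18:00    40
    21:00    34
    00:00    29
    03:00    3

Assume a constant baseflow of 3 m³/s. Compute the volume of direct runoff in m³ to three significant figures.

Direct-runoff ordinates (Q − Q_b): 0.0, 4.0, 27.0, 45.0, 37.0, 31.0, 26.0, 0.0 m³/s.
ΣQ_DR = 170.0 m³/s.
With Δt = 3 h = 10800 s, V = ΣQ_DR · Δt = 170.0 × 10800 = 1.84 × 10^6 m³.

V ≈ 1.84 × 10^6 m³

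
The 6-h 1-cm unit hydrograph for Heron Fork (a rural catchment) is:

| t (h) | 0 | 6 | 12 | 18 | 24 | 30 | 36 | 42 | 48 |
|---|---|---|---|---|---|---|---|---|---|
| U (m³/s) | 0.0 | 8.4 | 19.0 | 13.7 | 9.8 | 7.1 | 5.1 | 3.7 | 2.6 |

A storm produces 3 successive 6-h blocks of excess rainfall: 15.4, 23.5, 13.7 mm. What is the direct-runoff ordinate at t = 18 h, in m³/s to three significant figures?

By discrete convolution, Q_j = Σ (P_i / 10 mm) · U_{j−i}.
At t = 18 h (j=3): Q = (15.4/10)·13.7 + (23.5/10)·19.0 + (13.7/10)·8.4 = 77.3 m³/s.

Q ≈ 77.3 m³/s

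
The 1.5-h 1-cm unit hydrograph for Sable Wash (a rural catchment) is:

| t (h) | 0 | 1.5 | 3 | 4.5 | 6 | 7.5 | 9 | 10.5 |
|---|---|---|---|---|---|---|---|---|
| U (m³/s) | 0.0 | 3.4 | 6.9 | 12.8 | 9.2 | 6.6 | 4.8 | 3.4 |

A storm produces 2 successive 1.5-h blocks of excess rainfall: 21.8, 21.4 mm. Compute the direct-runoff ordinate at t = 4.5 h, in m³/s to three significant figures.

Q ≈ 42.7 m³/s

By discrete convolution, Q_j = Σ (P_i / 10 mm) · U_{j−i}.
At t = 4.5 h (j=3): Q = (21.8/10)·12.8 + (21.4/10)·6.9 = 42.7 m³/s.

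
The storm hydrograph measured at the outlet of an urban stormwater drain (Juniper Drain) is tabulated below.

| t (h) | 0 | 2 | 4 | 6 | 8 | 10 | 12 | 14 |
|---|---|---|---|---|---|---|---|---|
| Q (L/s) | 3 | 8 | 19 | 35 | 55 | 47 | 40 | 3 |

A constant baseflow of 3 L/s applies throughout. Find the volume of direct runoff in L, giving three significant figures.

Direct-runoff ordinates (Q − Q_b): 0.0, 5.0, 16.0, 32.0, 52.0, 44.0, 37.0, 0.0 L/s.
ΣQ_DR = 186.0 L/s.
With Δt = 2 h = 7200 s, V = ΣQ_DR · Δt = 186.0 × 7200 = 1.34 × 10^6 L.

V ≈ 1.34 × 10^6 L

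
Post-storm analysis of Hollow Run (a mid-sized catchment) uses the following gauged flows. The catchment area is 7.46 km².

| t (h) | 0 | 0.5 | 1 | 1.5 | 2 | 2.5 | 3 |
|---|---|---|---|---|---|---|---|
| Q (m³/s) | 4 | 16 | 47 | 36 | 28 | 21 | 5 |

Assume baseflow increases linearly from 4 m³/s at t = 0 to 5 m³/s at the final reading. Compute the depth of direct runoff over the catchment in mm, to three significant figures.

Direct runoff: 0.00, 11.83, 42.67, 31.50, 23.33, 16.17, 0.00 m³/s; ΣQ_DR = 125.5 m³/s.
V = ΣQ_DR · Δt = 125.5 × 1800 s = 2.259 × 10^5 m³.
Over A = 7.46 km², depth = V / A = 30.3 mm.

d ≈ 30.3 mm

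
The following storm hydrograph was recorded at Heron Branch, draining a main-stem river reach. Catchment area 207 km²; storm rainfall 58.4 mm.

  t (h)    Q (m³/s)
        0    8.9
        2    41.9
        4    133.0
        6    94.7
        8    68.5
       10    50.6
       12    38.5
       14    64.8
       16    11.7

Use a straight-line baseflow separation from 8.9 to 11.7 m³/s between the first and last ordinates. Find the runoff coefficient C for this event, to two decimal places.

ΣQ_DR = 419.9 m³/s; V = ΣQ_DR·Δt = 3.023 × 10^6 m³.
Runoff depth d = V / A = 14.61 mm.
C = d / P = 14.61 / 58.4 = 0.25.

C ≈ 0.25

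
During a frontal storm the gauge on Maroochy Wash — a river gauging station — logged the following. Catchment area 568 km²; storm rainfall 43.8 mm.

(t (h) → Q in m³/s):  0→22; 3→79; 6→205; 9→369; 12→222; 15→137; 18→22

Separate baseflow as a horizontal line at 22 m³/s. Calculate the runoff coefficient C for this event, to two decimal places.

ΣQ_DR = 902.0 m³/s; V = ΣQ_DR·Δt = 9.742 × 10^6 m³.
Runoff depth d = V / A = 17.15 mm.
C = d / P = 17.15 / 43.8 = 0.39.

C ≈ 0.39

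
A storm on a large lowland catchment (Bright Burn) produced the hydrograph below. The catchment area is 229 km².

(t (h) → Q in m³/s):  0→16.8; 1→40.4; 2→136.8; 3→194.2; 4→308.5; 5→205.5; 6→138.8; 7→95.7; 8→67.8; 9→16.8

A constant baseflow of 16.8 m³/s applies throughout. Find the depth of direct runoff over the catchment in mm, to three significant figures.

Direct runoff: 0.0, 23.6, 120.0, 177.4, 291.7, 188.7, 122.0, 78.9, 51.0, 0.0 m³/s; ΣQ_DR = 1053 m³/s.
V = ΣQ_DR · Δt = 1053 × 3600 s = 3.792 × 10^6 m³.
Over A = 229 km², depth = V / A = 16.6 mm.

d ≈ 16.6 mm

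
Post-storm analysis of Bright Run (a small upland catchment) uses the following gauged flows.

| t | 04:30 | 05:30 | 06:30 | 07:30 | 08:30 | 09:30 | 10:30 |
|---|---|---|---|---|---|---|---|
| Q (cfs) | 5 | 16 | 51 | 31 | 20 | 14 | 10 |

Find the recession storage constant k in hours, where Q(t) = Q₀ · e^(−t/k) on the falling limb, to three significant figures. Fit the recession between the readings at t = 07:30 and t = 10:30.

k ≈ 2.65 h

On the falling limb, Q drops from 31 to 10 cfs between t = 07:30 and t = 10:30 (Δt = 3 h).
k = −Δt / ln(Q₂/Q₁) = −3 / ln(10/31) = 2.65 h.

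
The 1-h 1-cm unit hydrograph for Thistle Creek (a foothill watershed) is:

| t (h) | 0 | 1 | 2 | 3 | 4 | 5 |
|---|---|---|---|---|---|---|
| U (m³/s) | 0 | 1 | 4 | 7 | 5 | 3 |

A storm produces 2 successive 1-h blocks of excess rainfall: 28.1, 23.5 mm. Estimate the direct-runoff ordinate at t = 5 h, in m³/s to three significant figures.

Q ≈ 20.2 m³/s

By discrete convolution, Q_j = Σ (P_i / 10 mm) · U_{j−i}.
At t = 5 h (j=5): Q = (28.1/10)·3 + (23.5/10)·5 = 20.2 m³/s.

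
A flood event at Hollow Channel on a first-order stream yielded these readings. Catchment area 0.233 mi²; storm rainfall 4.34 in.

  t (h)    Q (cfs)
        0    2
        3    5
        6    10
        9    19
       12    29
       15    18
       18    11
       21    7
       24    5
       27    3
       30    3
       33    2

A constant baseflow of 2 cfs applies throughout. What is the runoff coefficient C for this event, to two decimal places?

C ≈ 0.41

ΣQ_DR = 90.00 cfs; V = ΣQ_DR·Δt = 9.720 × 10^5 ft³.
Runoff depth d = V / A = 1.796 in.
C = d / P = 1.796 / 4.34 = 0.41.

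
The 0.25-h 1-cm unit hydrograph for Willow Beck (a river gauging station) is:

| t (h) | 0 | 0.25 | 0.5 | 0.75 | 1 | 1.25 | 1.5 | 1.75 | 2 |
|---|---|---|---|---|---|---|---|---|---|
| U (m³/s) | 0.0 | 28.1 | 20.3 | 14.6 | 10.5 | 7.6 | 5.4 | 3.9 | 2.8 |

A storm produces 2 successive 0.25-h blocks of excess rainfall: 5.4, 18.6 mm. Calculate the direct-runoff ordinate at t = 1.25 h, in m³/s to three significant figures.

By discrete convolution, Q_j = Σ (P_i / 10 mm) · U_{j−i}.
At t = 1.25 h (j=5): Q = (5.4/10)·7.6 + (18.6/10)·10.5 = 23.6 m³/s.

Q ≈ 23.6 m³/s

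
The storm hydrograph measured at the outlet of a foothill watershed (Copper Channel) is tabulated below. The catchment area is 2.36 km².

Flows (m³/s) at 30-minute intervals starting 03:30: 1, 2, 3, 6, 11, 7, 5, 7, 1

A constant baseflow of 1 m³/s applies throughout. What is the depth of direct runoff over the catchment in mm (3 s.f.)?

d ≈ 25.9 mm

Direct runoff: 0.0, 1.0, 2.0, 5.0, 10.0, 6.0, 4.0, 6.0, 0.0 m³/s; ΣQ_DR = 34.00 m³/s.
V = ΣQ_DR · Δt = 34.00 × 1800 s = 61200 m³.
Over A = 2.36 km², depth = V / A = 25.9 mm.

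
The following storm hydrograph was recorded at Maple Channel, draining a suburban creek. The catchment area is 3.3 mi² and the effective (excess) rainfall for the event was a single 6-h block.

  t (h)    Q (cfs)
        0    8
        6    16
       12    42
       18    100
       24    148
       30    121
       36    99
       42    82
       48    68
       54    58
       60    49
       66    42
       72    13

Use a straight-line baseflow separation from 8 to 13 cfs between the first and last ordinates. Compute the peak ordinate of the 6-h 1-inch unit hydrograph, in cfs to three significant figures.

Direct runoff: 0.00, 7.58, 33.17, 90.75, 138.33, 110.92, 88.50, 71.08, 56.67, 46.25, 36.83, 29.42, 0.00 cfs; ΣQ_DR = 709.5 cfs, peak = 138.33 cfs.
Runoff depth d = ΣQ_DR·Δt / A = 709.5 × 21600 / (3.3 mi²) = 1.999 in.
The 1-inch UH is the DRH scaled by (1 in)/d, so U_p = 138.33 × 1/1.999 = 69.2 cfs.

U_p ≈ 69.2 cfs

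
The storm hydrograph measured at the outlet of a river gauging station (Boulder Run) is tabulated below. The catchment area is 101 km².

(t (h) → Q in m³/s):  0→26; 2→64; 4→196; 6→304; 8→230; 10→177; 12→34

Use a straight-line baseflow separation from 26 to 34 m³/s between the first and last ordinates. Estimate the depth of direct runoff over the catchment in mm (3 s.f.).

Direct runoff: 0.00, 36.67, 167.33, 274.00, 198.67, 144.33, 0.00 m³/s; ΣQ_DR = 821.0 m³/s.
V = ΣQ_DR · Δt = 821.0 × 7200 s = 5.911 × 10^6 m³.
Over A = 101 km², depth = V / A = 58.5 mm.

d ≈ 58.5 mm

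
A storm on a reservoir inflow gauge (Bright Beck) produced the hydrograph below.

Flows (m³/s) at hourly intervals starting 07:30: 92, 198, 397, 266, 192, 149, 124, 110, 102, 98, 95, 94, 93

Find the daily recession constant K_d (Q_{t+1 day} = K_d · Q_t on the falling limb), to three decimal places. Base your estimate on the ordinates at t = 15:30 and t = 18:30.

Between t = 15:30 and t = 18:30 the flow falls from 102 to 94 m³/s over 3×1 h = 3 h.
Per-interval ratio K = (94/102)^(1/3) = 0.9731; K_d = K^(24/1) = 0.520.

K_d ≈ 0.520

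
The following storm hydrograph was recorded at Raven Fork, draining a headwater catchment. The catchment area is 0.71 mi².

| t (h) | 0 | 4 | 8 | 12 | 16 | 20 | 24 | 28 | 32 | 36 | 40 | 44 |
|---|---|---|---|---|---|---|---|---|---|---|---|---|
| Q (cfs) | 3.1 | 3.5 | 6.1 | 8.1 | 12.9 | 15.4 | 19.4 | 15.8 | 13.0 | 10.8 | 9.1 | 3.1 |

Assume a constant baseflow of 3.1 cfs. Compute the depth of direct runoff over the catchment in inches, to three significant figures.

Direct runoff: 0.0, 0.4, 3.0, 5.0, 9.8, 12.3, 16.3, 12.7, 9.9, 7.7, 6.0, 0.0 cfs; ΣQ_DR = 83.10 cfs.
V = ΣQ_DR · Δt = 83.10 × 14400 s = 1.197 × 10^6 ft³.
Over A = 0.71 mi², depth = V / A = 0.725 in.

d ≈ 0.725 in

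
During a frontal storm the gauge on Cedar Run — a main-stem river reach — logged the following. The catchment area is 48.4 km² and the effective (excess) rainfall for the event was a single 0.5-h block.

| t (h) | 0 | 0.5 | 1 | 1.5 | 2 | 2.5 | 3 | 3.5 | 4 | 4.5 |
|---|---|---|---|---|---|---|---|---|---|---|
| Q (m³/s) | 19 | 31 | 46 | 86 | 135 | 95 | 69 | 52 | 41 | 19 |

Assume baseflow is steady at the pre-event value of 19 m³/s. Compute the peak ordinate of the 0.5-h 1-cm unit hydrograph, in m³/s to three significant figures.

U_p ≈ 77.4 m³/s

Direct runoff: 0.0, 12.0, 27.0, 67.0, 116.0, 76.0, 50.0, 33.0, 22.0, 0.0 m³/s; ΣQ_DR = 403.0 m³/s, peak = 116.0 m³/s.
Runoff depth d = ΣQ_DR·Δt / A = 403.0 × 1800 / (48.4 km²) = 14.99 mm.
The 1-cm UH is the DRH scaled by (10 mm)/d, so U_p = 116.0 × 10/14.99 = 77.4 m³/s.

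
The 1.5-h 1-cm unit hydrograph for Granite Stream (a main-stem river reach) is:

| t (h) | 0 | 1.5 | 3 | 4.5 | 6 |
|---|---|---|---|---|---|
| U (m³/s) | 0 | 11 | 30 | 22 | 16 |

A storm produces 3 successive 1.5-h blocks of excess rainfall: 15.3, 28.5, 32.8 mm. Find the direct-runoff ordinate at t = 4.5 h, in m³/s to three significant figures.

By discrete convolution, Q_j = Σ (P_i / 10 mm) · U_{j−i}.
At t = 4.5 h (j=3): Q = (15.3/10)·22 + (28.5/10)·30 + (32.8/10)·11 = 155 m³/s.

Q ≈ 155 m³/s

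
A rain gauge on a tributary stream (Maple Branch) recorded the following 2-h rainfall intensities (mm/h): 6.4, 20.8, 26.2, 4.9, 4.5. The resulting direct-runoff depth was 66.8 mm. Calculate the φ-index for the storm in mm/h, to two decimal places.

Only the 2 blocks with intensity above φ contribute runoff: 20.8, 26.2 mm/h.
Σ(I−φ)·Δt = d  ⇒  (20.8+26.2 − 2φ)·2 = 66.8
φ = (47.00 − 66.8/2) / 2 = 6.80 mm/h.

φ ≈ 6.80 mm/h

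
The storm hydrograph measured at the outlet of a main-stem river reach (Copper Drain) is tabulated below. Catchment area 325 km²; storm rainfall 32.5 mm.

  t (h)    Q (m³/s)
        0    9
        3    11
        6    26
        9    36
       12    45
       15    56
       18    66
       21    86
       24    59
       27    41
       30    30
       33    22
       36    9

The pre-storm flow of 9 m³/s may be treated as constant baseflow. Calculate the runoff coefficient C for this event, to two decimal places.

ΣQ_DR = 379.0 m³/s; V = ΣQ_DR·Δt = 4.093 × 10^6 m³.
Runoff depth d = V / A = 12.59 mm.
C = d / P = 12.59 / 32.5 = 0.39.

C ≈ 0.39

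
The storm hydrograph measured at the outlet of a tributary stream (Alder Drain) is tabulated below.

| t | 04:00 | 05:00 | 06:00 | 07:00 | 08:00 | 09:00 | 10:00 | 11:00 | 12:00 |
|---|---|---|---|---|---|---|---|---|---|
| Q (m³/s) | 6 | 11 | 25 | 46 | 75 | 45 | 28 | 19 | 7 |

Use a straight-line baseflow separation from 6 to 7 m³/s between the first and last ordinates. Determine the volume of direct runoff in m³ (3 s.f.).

V ≈ 7.33 × 10^5 m³

Direct-runoff ordinates (Q − Q_b): 0.00, 4.88, 18.75, 39.62, 68.50, 38.38, 21.25, 12.12, 0.00 m³/s.
ΣQ_DR = 203.5 m³/s.
With Δt = 1 h = 3600 s, V = ΣQ_DR · Δt = 203.5 × 3600 = 7.33 × 10^5 m³.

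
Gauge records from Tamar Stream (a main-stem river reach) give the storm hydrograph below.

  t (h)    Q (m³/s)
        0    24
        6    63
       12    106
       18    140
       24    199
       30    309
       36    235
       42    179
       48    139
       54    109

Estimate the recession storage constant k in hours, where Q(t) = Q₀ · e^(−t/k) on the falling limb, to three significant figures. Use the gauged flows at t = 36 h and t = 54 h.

k ≈ 23.4 h

On the falling limb, Q drops from 235 to 109 m³/s between t = 36 h and t = 54 h (Δt = 18 h).
k = −Δt / ln(Q₂/Q₁) = −18 / ln(109/235) = 23.4 h.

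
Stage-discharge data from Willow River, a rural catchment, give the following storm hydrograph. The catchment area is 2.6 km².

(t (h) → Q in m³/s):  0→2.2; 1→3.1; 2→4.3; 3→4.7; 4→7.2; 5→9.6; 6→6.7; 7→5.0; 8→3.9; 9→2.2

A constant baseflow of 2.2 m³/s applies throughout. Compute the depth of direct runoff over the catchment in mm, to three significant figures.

d ≈ 37.2 mm

Direct runoff: 0.0, 0.9, 2.1, 2.5, 5.0, 7.4, 4.5, 2.8, 1.7, 0.0 m³/s; ΣQ_DR = 26.90 m³/s.
V = ΣQ_DR · Δt = 26.90 × 3600 s = 96840 m³.
Over A = 2.6 km², depth = V / A = 37.2 mm.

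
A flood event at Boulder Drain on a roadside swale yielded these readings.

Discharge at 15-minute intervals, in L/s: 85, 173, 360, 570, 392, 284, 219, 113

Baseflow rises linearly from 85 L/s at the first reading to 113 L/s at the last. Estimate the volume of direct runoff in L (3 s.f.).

Direct-runoff ordinates (Q − Q_b): 0.00, 84.00, 267.00, 473.00, 291.00, 179.00, 110.00, 0.00 L/s.
ΣQ_DR = 1404 L/s.
With Δt = 0.25 h = 900 s, V = ΣQ_DR · Δt = 1404 × 900 = 1.26 × 10^6 L.

V ≈ 1.26 × 10^6 L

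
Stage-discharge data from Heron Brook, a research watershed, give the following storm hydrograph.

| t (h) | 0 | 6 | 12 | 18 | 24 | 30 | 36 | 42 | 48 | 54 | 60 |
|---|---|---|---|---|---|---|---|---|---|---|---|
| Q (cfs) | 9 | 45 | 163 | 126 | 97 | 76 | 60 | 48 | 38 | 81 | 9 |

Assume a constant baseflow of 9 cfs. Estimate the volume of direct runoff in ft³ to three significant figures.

V ≈ 1.41 × 10^7 ft³

Direct-runoff ordinates (Q − Q_b): 0.0, 36.0, 154.0, 117.0, 88.0, 67.0, 51.0, 39.0, 29.0, 72.0, 0.0 cfs.
ΣQ_DR = 653.0 cfs.
With Δt = 6 h = 21600 s, V = ΣQ_DR · Δt = 653.0 × 21600 = 1.41 × 10^7 ft³.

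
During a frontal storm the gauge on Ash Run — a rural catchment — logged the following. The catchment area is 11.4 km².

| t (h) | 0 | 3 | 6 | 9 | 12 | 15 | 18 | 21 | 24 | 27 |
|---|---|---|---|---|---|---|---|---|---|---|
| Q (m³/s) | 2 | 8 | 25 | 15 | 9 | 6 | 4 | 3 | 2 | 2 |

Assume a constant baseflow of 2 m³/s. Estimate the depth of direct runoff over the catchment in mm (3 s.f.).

d ≈ 53.1 mm

Direct runoff: 0.0, 6.0, 23.0, 13.0, 7.0, 4.0, 2.0, 1.0, 0.0, 0.0 m³/s; ΣQ_DR = 56.00 m³/s.
V = ΣQ_DR · Δt = 56.00 × 10800 s = 6.048 × 10^5 m³.
Over A = 11.4 km², depth = V / A = 53.1 mm.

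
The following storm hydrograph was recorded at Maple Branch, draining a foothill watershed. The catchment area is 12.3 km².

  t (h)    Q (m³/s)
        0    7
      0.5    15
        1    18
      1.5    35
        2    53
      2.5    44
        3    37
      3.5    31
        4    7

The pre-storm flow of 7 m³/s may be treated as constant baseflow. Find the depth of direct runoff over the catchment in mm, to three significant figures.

Direct runoff: 0.0, 8.0, 11.0, 28.0, 46.0, 37.0, 30.0, 24.0, 0.0 m³/s; ΣQ_DR = 184.0 m³/s.
V = ΣQ_DR · Δt = 184.0 × 1800 s = 3.312 × 10^5 m³.
Over A = 12.3 km², depth = V / A = 26.9 mm.

d ≈ 26.9 mm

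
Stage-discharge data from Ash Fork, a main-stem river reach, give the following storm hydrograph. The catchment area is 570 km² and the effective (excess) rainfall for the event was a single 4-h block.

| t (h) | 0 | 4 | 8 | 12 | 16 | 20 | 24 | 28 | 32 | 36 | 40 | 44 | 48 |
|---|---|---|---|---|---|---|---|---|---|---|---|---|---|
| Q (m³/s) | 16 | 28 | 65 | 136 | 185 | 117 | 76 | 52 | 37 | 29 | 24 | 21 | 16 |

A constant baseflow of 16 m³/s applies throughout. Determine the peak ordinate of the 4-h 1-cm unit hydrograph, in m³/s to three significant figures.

Direct runoff: 0.0, 12.0, 49.0, 120.0, 169.0, 101.0, 60.0, 36.0, 21.0, 13.0, 8.0, 5.0, 0.0 m³/s; ΣQ_DR = 594.0 m³/s, peak = 169.0 m³/s.
Runoff depth d = ΣQ_DR·Δt / A = 594.0 × 14400 / (570 km²) = 15.01 mm.
The 1-cm UH is the DRH scaled by (10 mm)/d, so U_p = 169.0 × 10/15.01 = 113 m³/s.

U_p ≈ 113 m³/s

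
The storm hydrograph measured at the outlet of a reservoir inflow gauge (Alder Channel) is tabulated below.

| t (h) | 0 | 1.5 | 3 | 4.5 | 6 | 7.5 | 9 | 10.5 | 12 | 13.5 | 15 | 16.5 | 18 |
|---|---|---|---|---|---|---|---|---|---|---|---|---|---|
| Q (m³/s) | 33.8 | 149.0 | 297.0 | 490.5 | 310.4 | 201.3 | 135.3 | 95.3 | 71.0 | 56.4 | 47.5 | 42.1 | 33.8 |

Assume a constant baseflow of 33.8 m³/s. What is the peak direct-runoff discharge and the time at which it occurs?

Q_p = 456.7 m³/s at t = 4.5 h

Subtracting baseflow gives direct-runoff ordinates: 0.0, 115.2, 263.2, 456.7, 276.6, 167.5, 101.5, 61.5, 37.2, 22.6, 13.7, 8.3, 0.0 m³/s.
The maximum is 456.7 m³/s, occurring at the reading for t = 4.5 h.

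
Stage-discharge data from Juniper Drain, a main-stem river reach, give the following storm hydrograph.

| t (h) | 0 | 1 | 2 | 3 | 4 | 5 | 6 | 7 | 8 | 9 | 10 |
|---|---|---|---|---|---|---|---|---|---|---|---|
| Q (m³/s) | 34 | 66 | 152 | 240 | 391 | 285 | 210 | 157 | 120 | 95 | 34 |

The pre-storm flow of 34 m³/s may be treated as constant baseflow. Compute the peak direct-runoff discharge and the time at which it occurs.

Q_p = 357.0 m³/s at t = 4 h

Subtracting baseflow gives direct-runoff ordinates: 0.0, 32.0, 118.0, 206.0, 357.0, 251.0, 176.0, 123.0, 86.0, 61.0, 0.0 m³/s.
The maximum is 357.0 m³/s, occurring at the reading for t = 4 h.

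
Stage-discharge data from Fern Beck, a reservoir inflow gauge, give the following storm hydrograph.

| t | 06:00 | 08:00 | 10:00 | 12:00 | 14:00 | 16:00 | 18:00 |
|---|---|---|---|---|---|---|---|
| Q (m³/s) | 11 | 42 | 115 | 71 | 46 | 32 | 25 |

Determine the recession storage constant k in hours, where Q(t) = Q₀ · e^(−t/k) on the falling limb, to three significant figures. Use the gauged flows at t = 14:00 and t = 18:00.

On the falling limb, Q drops from 46 to 25 m³/s between t = 14:00 and t = 18:00 (Δt = 4 h).
k = −Δt / ln(Q₂/Q₁) = −4 / ln(25/46) = 6.56 h.

k ≈ 6.56 h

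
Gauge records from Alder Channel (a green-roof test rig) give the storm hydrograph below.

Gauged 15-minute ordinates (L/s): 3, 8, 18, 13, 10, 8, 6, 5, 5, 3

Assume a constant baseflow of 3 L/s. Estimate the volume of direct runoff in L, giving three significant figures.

Direct-runoff ordinates (Q − Q_b): 0.0, 5.0, 15.0, 10.0, 7.0, 5.0, 3.0, 2.0, 2.0, 0.0 L/s.
ΣQ_DR = 49.00 L/s.
With Δt = 0.25 h = 900 s, V = ΣQ_DR · Δt = 49.00 × 900 = 44100 L.

V ≈ 44100 L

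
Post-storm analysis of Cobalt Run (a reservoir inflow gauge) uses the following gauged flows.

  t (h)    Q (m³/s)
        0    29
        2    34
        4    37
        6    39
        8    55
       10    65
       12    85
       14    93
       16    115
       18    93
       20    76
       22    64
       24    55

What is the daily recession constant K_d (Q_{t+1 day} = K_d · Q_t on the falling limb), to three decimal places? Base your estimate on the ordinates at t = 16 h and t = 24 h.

K_d ≈ 0.109

Between t = 16 h and t = 24 h the flow falls from 115 to 55 m³/s over 4×2 h = 8 h.
Per-interval ratio K = (55/115)^(1/4) = 0.8316; K_d = K^(24/2) = 0.109.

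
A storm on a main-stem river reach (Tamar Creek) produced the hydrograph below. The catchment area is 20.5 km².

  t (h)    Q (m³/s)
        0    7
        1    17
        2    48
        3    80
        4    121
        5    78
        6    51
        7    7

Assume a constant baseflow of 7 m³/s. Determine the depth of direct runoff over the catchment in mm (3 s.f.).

d ≈ 62.0 mm

Direct runoff: 0.0, 10.0, 41.0, 73.0, 114.0, 71.0, 44.0, 0.0 m³/s; ΣQ_DR = 353.0 m³/s.
V = ΣQ_DR · Δt = 353.0 × 3600 s = 1.271 × 10^6 m³.
Over A = 20.5 km², depth = V / A = 62.0 mm.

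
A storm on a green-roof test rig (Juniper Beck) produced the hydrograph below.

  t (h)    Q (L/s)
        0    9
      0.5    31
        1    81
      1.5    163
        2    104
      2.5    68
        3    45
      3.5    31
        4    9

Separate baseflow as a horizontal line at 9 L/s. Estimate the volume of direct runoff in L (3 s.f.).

Direct-runoff ordinates (Q − Q_b): 0.0, 22.0, 72.0, 154.0, 95.0, 59.0, 36.0, 22.0, 0.0 L/s.
ΣQ_DR = 460.0 L/s.
With Δt = 0.5 h = 1800 s, V = ΣQ_DR · Δt = 460.0 × 1800 = 8.28 × 10^5 L.

V ≈ 8.28 × 10^5 L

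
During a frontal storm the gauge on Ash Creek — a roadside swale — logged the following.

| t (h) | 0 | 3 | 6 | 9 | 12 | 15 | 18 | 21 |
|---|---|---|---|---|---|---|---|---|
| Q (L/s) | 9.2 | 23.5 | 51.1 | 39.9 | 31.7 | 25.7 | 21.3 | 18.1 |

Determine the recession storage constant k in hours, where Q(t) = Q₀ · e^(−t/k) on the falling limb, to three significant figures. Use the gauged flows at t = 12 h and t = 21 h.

k ≈ 16.1 h

On the falling limb, Q drops from 31.7 to 18.1 L/s between t = 12 h and t = 21 h (Δt = 9 h).
k = −Δt / ln(Q₂/Q₁) = −9 / ln(18.1/31.7) = 16.1 h.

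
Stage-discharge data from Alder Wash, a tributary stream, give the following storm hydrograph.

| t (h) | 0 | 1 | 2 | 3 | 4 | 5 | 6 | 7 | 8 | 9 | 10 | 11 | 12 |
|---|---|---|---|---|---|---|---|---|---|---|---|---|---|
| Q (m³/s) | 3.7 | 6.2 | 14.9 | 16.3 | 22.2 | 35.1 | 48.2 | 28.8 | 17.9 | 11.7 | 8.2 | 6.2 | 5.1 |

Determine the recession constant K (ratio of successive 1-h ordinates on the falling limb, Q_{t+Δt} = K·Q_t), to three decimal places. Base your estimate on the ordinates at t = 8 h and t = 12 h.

K ≈ 0.731

Using the recession-limb readings at t = 8 h and t = 12 h: Q falls from 17.9 to 5.1 m³/s over 4 intervals.
K = (Q₂/Q₁)^(1/4) = (5.1/17.9)^(1/4) = 0.731.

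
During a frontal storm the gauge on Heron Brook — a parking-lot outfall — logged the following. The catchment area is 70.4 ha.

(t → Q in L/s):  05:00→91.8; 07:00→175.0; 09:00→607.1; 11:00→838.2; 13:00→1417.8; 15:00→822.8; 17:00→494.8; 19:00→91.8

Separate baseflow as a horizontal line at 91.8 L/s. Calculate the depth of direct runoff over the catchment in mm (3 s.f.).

Direct runoff: 0.0, 83.2, 515.3, 746.4, 1326.0, 731.0, 403.0, 0.0 L/s; ΣQ_DR = 3805 L/s.
V = ΣQ_DR · Δt = 3805 × 7200 s = 2.740 × 10^7 L.
Over A = 70.4 ha, depth = V / A = 38.9 mm.

d ≈ 38.9 mm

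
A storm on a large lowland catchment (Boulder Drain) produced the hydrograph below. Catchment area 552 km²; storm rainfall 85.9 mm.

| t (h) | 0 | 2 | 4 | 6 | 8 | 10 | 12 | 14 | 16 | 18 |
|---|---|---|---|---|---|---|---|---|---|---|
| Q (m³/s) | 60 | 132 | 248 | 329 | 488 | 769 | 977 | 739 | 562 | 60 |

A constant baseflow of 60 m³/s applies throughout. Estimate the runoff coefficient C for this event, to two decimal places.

C ≈ 0.57

ΣQ_DR = 3764 m³/s; V = ΣQ_DR·Δt = 2.710 × 10^7 m³.
Runoff depth d = V / A = 49.10 mm.
C = d / P = 49.10 / 85.9 = 0.57.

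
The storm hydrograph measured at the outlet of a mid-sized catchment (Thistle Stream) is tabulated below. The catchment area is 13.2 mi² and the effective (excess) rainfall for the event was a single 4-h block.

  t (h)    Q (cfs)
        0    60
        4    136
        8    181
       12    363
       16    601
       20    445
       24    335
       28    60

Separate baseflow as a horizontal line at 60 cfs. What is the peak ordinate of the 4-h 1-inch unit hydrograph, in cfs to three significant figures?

Direct runoff: 0.0, 76.0, 121.0, 303.0, 541.0, 385.0, 275.0, 0.0 cfs; ΣQ_DR = 1701 cfs, peak = 541.0 cfs.
Runoff depth d = ΣQ_DR·Δt / A = 1701 × 14400 / (13.2 mi²) = 0.7987 in.
The 1-inch UH is the DRH scaled by (1 in)/d, so U_p = 541.0 × 1/0.7987 = 677 cfs.

U_p ≈ 677 cfs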